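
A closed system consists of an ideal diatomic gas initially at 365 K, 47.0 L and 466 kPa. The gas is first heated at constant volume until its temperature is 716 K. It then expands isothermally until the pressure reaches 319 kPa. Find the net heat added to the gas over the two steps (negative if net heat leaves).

97900 J

n = P₁V₁/(RT₁) = 466×47.0/(8.314×365) = 7.22 mol.
Step 1 — Isochoric: V stays 47.0 L; P/T = const ⇒ T₂ = 716 K, P₂ = 914 kPa.
W = 0 (no volume change).
ΔU = nCvΔT = 7.22×20.8×(716−365) = 52700 J.
Q = ΔU = 52700 J.
State after step 1: P = 914 kPa, V = 47.0 L, T = 716 K.
Step 2 — Isothermal: T stays 716 K; PV = const ⇒ V₂ = 135 L, P₂ = 319 kPa.
ΔU = 0 (ideal gas, T constant).
W = nRT ln(V₂/V₁) = 7.22×8.314×716×ln(2.87) = 45200 J.
Q = ΔU + W = 45200 J.
Net over both steps: W = 45200 J, Q = 97900 J, ΔU = 52700 J.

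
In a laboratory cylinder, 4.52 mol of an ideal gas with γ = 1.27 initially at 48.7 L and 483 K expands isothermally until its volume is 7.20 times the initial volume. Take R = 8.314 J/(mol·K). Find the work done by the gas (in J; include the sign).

35800 J

P₁ = nRT₁/V₁ = 4.52×8.314×483/48.7 = 373 kPa.
Isothermal: T stays 483 K; PV = const ⇒ V₂ = 351 L, P₂ = 51.8 kPa.
W = nRT ln(V₂/V₁) = 4.52×8.314×483×ln(7.20) = 35800 J.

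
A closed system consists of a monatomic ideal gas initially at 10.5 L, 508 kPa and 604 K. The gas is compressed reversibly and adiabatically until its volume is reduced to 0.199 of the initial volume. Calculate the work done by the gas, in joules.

n = P₁V₁/(RT₁) = 508×10.5/(8.314×604) = 1.06 mol.
Adiabatic: TV^(γ−1) = const ⇒ T₂ = 604×(5.03)^0.667 = 1770 K; PV^γ = const ⇒ P₂ = 7490 kPa.
ΔU = nCvΔT = 1.06×12.5×(1770−604) = 15500 J.
Q = 0 for an adiabatic process, so W = −ΔU = -15500 J.

-15500 J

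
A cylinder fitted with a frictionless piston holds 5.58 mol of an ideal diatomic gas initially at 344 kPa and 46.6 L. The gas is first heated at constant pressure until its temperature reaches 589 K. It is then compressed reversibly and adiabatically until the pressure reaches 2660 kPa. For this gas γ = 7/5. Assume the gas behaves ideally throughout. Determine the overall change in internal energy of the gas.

T₁ = P₁V₁/(nR) = 344×46.6/(5.58×8.314) = 346 K.
Step 1 — Isobaric: P stays 344 kPa; V/T = const ⇒ T₂ = 589 K, V₂ = 79.4 L.
W = PΔV = 344×(79.4−46.6) kPa·L = 11300 J.
ΔU = nCvΔT = 5.58×20.8×(589−346) = 28200 J.
Q = ΔU + W = nCpΔT = 39500 J.
State after step 1: P = 344 kPa, V = 79.4 L, T = 589 K.
Step 2 — Adiabatic: T₂/T₁ = (P₂/P₁)^((γ−1)/γ) ⇒ T₂ = 589×(7.73)^0.286 = 1060 K; V₂ = 18.4 L.
ΔU = nCvΔT = 5.58×20.8×(1060−589) = 54200 J.
Q = 0 for an adiabatic process, so W = −ΔU = -54200 J.
Net over both steps: W = -42900 J, Q = 39500 J, ΔU = 82500 J.

82500 J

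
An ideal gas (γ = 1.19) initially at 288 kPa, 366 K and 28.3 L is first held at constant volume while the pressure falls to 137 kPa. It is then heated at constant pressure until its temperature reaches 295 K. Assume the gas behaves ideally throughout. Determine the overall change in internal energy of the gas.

-8320 J

n = P₁V₁/(RT₁) = 288×28.3/(8.314×366) = 2.68 mol.
Step 1 — Isochoric: V stays 28.3 L; P/T = const ⇒ T₂ = 174 K, P₂ = 137 kPa.
W = 0 (no volume change).
ΔU = nCvΔT = 2.68×43.8×(174−366) = -22500 J.
Q = ΔU = -22500 J.
State after step 1: P = 137 kPa, V = 28.3 L, T = 174 K.
Step 2 — Isobaric: P stays 137 kPa; V/T = const ⇒ T₂ = 295 K, V₂ = 48.0 L.
W = PΔV = 137×(48.0−28.3) kPa·L = 2690 J.
ΔU = nCvΔT = 2.68×43.8×(295−174) = 14200 J.
Q = ΔU + W = nCpΔT = 16900 J.
Net over both steps: W = 2690 J, Q = -5630 J, ΔU = -8320 J.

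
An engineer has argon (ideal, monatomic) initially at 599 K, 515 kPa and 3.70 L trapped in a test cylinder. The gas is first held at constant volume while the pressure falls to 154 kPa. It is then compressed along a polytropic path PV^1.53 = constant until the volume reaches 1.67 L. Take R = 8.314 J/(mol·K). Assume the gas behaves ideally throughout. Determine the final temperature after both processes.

273 K

n = P₁V₁/(RT₁) = 515×3.70/(8.314×599) = 0.383 mol.
Step 1 — Isochoric: V stays 3.70 L; P/T = const ⇒ T₂ = 179 K, P₂ = 154 kPa.
W = 0 (no volume change).
ΔU = nCvΔT = 0.383×12.5×(179−599) = -2000 J.
Q = ΔU = -2000 J.
State after step 1: P = 154 kPa, V = 3.70 L, T = 179 K.
Step 2 — Polytropic n=1.53: T₂ = T₁(V₁/V₂)^(n−1) = 179×(2.22)^0.53 = 273 K; P₂ = P₁(V₁/V₂)^n = 520 kPa.
W = (P₁V₁−P₂V₂)/(n−1) = (154×3.70−520×1.67)/0.53 = -564 J.
ΔU = nCvΔT = 0.383×12.5×(273−179) = 448 J.
Q = ΔU + W = -116 J.
Net over both steps: W = -564 J, Q = -2120 J, ΔU = -1560 J.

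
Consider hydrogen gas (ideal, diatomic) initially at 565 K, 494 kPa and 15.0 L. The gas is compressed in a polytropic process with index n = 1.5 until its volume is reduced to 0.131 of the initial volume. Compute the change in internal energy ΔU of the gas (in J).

32700 J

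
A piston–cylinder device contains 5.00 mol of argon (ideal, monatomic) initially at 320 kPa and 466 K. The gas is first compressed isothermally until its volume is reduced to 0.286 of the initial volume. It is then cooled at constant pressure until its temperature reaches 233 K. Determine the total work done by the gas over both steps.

-33900 J

V₁ = nRT₁/P₁ = 5.00×8.314×466/320 = 60.5 L.
Step 1 — Isothermal: T stays 466 K; PV = const ⇒ V₂ = 17.3 L, P₂ = 1120 kPa.
ΔU = 0 (ideal gas, T constant).
W = nRT ln(V₂/V₁) = 5.00×8.314×466×ln(0.286) = -24200 J.
Q = ΔU + W = -24200 J.
State after step 1: P = 1120 kPa, V = 17.3 L, T = 466 K.
Step 2 — Isobaric: P stays 1120 kPa; V/T = const ⇒ T₂ = 233 K, V₂ = 8.66 L.
W = PΔV = 1120×(8.66−17.3) kPa·L = -9690 J.
ΔU = nCvΔT = 5.00×12.5×(233−466) = -14500 J.
Q = ΔU + W = nCpΔT = -24200 J.
Net over both steps: W = -33900 J, Q = -48500 J, ΔU = -14500 J.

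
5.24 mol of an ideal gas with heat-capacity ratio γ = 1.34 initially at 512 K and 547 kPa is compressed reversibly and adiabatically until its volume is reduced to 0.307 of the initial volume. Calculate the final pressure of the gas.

V₁ = nRT₁/P₁ = 5.24×8.314×512/547 = 40.8 L.
Adiabatic: TV^(γ−1) = const ⇒ T₂ = 512×(3.26)^0.340 = 765 K; PV^γ = const ⇒ P₂ = 2660 kPa.

2660 kPa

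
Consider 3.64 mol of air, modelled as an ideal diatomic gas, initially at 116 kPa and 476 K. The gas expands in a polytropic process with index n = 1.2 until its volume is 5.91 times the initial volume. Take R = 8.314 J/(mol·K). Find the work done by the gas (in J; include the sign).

21500 J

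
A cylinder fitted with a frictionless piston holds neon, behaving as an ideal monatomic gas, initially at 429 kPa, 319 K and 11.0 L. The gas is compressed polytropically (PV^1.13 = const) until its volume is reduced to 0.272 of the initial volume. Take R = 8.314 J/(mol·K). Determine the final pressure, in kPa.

Polytropic n=1.13: T₂ = T₁(V₁/V₂)^(n−1) = 319×(3.68)^0.13 = 378 K; P₂ = P₁(V₁/V₂)^n = 1870 kPa.

1870 kPa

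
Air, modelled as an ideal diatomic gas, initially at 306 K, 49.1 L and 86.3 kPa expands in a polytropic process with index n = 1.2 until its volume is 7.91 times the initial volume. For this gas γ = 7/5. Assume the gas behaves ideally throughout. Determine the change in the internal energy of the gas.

n = P₁V₁/(RT₁) = 86.3×49.1/(8.314×306) = 1.67 mol.
Polytropic n=1.2: T₂ = T₁(V₁/V₂)^(n−1) = 306×(0.126)^0.20 = 202 K; P₂ = P₁(V₁/V₂)^n = 7.21 kPa.
For an ideal gas ΔU = nCvΔT with Cv = (5/2)R = 20.8 J/(mol·K).
ΔU = 1.67×20.8×(202−306) = -3590 J.

-3590 J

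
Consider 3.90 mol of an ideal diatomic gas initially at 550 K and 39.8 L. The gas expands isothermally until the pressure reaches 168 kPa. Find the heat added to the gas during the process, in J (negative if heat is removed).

17500 J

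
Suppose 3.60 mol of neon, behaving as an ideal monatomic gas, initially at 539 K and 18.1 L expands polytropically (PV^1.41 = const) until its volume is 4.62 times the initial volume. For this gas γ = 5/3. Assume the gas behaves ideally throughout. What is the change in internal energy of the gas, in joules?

-11300 J

P₁ = nRT₁/V₁ = 3.60×8.314×539/18.1 = 891 kPa.
Polytropic n=1.41: T₂ = T₁(V₁/V₂)^(n−1) = 539×(0.216)^0.41 = 288 K; P₂ = P₁(V₁/V₂)^n = 103 kPa.
For an ideal gas ΔU = nCvΔT with Cv = (3/2)R = 12.5 J/(mol·K).
ΔU = 3.60×12.5×(288−539) = -11300 J.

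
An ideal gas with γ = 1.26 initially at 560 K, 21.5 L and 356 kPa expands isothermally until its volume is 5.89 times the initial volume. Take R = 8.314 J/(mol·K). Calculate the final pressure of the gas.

60.4 kPa

Isothermal: T stays 560 K; PV = const ⇒ V₂ = 127 L, P₂ = 60.4 kPa.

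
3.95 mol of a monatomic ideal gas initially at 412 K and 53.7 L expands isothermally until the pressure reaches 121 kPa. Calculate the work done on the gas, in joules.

-9920 J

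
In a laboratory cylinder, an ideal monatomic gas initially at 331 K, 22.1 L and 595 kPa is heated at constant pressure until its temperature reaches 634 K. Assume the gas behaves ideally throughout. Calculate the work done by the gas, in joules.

12000 J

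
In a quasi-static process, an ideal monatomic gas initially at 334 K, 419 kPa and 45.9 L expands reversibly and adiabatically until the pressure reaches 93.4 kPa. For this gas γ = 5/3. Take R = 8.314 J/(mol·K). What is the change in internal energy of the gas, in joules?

-13000 J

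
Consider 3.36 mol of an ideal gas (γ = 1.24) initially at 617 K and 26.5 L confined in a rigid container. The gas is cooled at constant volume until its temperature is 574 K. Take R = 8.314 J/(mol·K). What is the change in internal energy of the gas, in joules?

-5010 J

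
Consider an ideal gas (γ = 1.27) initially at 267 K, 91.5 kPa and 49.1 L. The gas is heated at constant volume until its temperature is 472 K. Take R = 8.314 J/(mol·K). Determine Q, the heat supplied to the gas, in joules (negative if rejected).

n = P₁V₁/(RT₁) = 91.5×49.1/(8.314×267) = 2.02 mol.
Isochoric: V stays 49.1 L; P/T = const ⇒ T₂ = 472 K, P₂ = 162 kPa.
W = 0 (no volume change).
ΔU = nCvΔT = 2.02×30.8×(472−267) = 12800 J.
Q = ΔU = 12800 J.

12800 J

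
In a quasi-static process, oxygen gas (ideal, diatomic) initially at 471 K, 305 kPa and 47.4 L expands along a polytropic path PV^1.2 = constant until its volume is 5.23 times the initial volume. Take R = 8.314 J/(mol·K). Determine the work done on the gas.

n = P₁V₁/(RT₁) = 305×47.4/(8.314×471) = 3.69 mol.
Polytropic n=1.2: T₂ = T₁(V₁/V₂)^(n−1) = 471×(0.191)^0.20 = 338 K; P₂ = P₁(V₁/V₂)^n = 41.9 kPa.
W = (P₁V₁−P₂V₂)/(n−1) = (305×47.4−41.9×248)/0.20 = 20400 J.
Work done on the gas = −W_by = -20400 J.

-20400 J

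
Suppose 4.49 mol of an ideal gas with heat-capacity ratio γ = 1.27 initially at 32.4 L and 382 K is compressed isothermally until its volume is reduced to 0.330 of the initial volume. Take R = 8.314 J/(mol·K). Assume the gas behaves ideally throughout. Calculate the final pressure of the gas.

P₁ = nRT₁/V₁ = 4.49×8.314×382/32.4 = 440 kPa.
Isothermal: T stays 382 K; PV = const ⇒ V₂ = 10.7 L, P₂ = 1330 kPa.

1330 kPa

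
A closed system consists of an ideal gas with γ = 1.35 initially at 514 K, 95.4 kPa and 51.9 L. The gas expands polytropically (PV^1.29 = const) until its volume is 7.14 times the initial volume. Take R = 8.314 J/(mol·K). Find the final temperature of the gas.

291 K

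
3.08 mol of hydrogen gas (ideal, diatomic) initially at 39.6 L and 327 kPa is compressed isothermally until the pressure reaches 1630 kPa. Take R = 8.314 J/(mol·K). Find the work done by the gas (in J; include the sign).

T₁ = P₁V₁/(nR) = 327×39.6/(3.08×8.314) = 506 K.
Isothermal: T stays 506 K; PV = const ⇒ V₂ = 7.94 L, P₂ = 1630 kPa.
W = nRT ln(V₂/V₁) = 3.08×8.314×506×ln(0.201) = -20800 J.

-20800 J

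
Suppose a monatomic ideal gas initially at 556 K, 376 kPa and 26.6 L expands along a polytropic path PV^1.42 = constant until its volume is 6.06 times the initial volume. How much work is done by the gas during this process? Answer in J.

12600 J

n = P₁V₁/(RT₁) = 376×26.6/(8.314×556) = 2.16 mol.
Polytropic n=1.42: T₂ = T₁(V₁/V₂)^(n−1) = 556×(0.165)^0.42 = 261 K; P₂ = P₁(V₁/V₂)^n = 29.1 kPa.
W = (P₁V₁−P₂V₂)/(n−1) = (376×26.6−29.1×161)/0.42 = 12600 J.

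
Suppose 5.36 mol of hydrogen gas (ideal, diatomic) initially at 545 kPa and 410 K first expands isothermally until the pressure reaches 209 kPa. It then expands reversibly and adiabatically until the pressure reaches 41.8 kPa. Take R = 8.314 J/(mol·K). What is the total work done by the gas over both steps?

34300 J

V₁ = nRT₁/P₁ = 5.36×8.314×410/545 = 33.5 L.
Step 1 — Isothermal: T stays 410 K; PV = const ⇒ V₂ = 87.4 L, P₂ = 209 kPa.
ΔU = 0 (ideal gas, T constant).
W = nRT ln(V₂/V₁) = 5.36×8.314×410×ln(2.61) = 17500 J.
Q = ΔU + W = 17500 J.
State after step 1: P = 209 kPa, V = 87.4 L, T = 410 K.
Step 2 — Adiabatic: T₂/T₁ = (P₂/P₁)^((γ−1)/γ) ⇒ T₂ = 410×(0.200)^0.286 = 259 K; V₂ = 276 L.
ΔU = nCvΔT = 5.36×20.8×(259−410) = -16800 J.
Q = 0 for an adiabatic process, so W = −ΔU = 16800 J.
Net over both steps: W = 34300 J, Q = 17500 J, ΔU = -16800 J.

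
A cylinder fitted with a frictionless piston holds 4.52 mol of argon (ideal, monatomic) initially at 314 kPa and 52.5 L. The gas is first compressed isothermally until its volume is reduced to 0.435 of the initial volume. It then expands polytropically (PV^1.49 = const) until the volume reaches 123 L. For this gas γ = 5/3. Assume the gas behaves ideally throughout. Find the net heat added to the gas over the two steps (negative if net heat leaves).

-8710 J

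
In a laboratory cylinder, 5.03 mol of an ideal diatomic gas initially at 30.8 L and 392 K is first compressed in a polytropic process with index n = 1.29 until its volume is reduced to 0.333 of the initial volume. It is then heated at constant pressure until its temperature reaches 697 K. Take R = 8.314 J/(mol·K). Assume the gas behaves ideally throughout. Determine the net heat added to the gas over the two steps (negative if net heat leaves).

P₁ = nRT₁/V₁ = 5.03×8.314×392/30.8 = 532 kPa.
Step 1 — Polytropic n=1.29: T₂ = T₁(V₁/V₂)^(n−1) = 392×(3.00)^0.29 = 539 K; P₂ = P₁(V₁/V₂)^n = 2200 kPa.
W = (P₁V₁−P₂V₂)/(n−1) = (532×30.8−2200×10.3)/0.29 = -21200 J.
ΔU = nCvΔT = 5.03×20.8×(539−392) = 15400 J.
Q = ΔU + W = -5840 J.
State after step 1: P = 2200 kPa, V = 10.3 L, T = 539 K.
Step 2 — Isobaric: P stays 2200 kPa; V/T = const ⇒ T₂ = 697 K, V₂ = 13.3 L.
W = PΔV = 2200×(13.3−10.3) kPa·L = 6600 J.
ΔU = nCvΔT = 5.03×20.8×(697−539) = 16500 J.
Q = ΔU + W = nCpΔT = 23100 J.
Net over both steps: W = -14600 J, Q = 17300 J, ΔU = 31900 J.

17300 J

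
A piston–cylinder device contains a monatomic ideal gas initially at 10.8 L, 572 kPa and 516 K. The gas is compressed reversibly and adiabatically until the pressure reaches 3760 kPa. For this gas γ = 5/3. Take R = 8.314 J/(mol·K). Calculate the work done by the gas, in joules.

-10400 J

n = P₁V₁/(RT₁) = 572×10.8/(8.314×516) = 1.44 mol.
Adiabatic: T₂/T₁ = (P₂/P₁)^((γ−1)/γ) ⇒ T₂ = 516×(6.57)^0.400 = 1100 K; V₂ = 3.49 L.
ΔU = nCvΔT = 1.44×12.5×(1100−516) = 10400 J.
Q = 0 for an adiabatic process, so W = −ΔU = -10400 J.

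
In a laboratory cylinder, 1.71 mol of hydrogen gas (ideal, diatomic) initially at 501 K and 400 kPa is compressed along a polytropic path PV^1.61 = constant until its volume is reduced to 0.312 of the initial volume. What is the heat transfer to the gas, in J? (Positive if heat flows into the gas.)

V₁ = nRT₁/P₁ = 1.71×8.314×501/400 = 17.8 L.
Polytropic n=1.61: T₂ = T₁(V₁/V₂)^(n−1) = 501×(3.21)^0.61 = 1020 K; P₂ = P₁(V₁/V₂)^n = 2610 kPa.
W = (P₁V₁−P₂V₂)/(n−1) = (400×17.8−2610×5.56)/0.61 = -12100 J.
ΔU = nCvΔT = 1.71×20.8×(1020−501) = 18400 J.
Q = ΔU + W = 6340 J.

6340 J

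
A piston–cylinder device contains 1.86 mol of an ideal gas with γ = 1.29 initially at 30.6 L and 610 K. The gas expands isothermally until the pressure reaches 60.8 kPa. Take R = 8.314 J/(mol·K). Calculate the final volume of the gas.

155 L

P₁ = nRT₁/V₁ = 1.86×8.314×610/30.6 = 308 kPa.
Isothermal: T stays 610 K; PV = const ⇒ V₂ = 155 L, P₂ = 60.8 kPa.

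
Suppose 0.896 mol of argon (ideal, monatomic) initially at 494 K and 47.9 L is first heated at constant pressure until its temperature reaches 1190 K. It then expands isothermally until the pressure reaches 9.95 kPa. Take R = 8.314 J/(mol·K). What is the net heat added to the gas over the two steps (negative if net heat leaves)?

31100 J

P₁ = nRT₁/V₁ = 0.896×8.314×494/47.9 = 76.8 kPa.
Step 1 — Isobaric: P stays 76.8 kPa; V/T = const ⇒ T₂ = 1190 K, V₂ = 115 L.
W = PΔV = 76.8×(115−47.9) kPa·L = 5180 J.
ΔU = nCvΔT = 0.896×12.5×(1190−494) = 7780 J.
Q = ΔU + W = nCpΔT = 13000 J.
State after step 1: P = 76.8 kPa, V = 115 L, T = 1190 K.
Step 2 — Isothermal: T stays 1190 K; PV = const ⇒ V₂ = 891 L, P₂ = 9.95 kPa.
ΔU = 0 (ideal gas, T constant).
W = nRT ln(V₂/V₁) = 0.896×8.314×1190×ln(7.72) = 18100 J.
Q = ΔU + W = 18100 J.
Net over both steps: W = 23300 J, Q = 31100 J, ΔU = 7780 J.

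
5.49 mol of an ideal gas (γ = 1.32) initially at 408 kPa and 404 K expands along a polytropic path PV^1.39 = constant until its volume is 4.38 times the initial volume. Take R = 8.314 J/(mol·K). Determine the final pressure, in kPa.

52.4 kPa

V₁ = nRT₁/P₁ = 5.49×8.314×404/408 = 45.2 L.
Polytropic n=1.39: T₂ = T₁(V₁/V₂)^(n−1) = 404×(0.228)^0.39 = 227 K; P₂ = P₁(V₁/V₂)^n = 52.4 kPa.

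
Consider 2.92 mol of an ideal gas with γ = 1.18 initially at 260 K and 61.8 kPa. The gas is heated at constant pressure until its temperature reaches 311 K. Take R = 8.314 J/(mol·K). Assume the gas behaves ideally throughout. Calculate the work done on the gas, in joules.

V₁ = nRT₁/P₁ = 2.92×8.314×260/61.8 = 102 L.
Isobaric: P stays 61.8 kPa; V/T = const ⇒ T₂ = 311 K, V₂ = 122 L.
W = PΔV = 61.8×(122−102) kPa·L = 1240 J.
Work done on the gas = −W_by = -1240 J.

-1240 J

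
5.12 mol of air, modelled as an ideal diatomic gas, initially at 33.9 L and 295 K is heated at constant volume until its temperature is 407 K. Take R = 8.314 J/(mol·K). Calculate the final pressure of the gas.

P₁ = nRT₁/V₁ = 5.12×8.314×295/33.9 = 370 kPa.
Isochoric: V stays 33.9 L; P/T = const ⇒ T₂ = 407 K, P₂ = 511 kPa.

511 kPa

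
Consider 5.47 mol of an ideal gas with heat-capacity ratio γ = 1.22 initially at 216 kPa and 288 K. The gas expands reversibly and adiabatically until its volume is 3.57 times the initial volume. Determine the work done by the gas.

14500 J

V₁ = nRT₁/P₁ = 5.47×8.314×288/216 = 60.6 L.
Adiabatic: TV^(γ−1) = const ⇒ T₂ = 288×(0.280)^0.220 = 218 K; PV^γ = const ⇒ P₂ = 45.7 kPa.
ΔU = nCvΔT = 5.47×37.8×(218−288) = -14500 J.
Q = 0 for an adiabatic process, so W = −ΔU = 14500 J.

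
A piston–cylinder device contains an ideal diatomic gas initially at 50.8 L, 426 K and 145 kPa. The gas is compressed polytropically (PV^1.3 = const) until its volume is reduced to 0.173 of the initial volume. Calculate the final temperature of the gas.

Polytropic n=1.3: T₂ = T₁(V₁/V₂)^(n−1) = 426×(5.78)^0.30 = 721 K; P₂ = P₁(V₁/V₂)^n = 1420 kPa.

721 K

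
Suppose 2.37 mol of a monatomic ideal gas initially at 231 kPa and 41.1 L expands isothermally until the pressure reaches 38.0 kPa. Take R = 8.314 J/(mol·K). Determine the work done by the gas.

17100 J

T₁ = P₁V₁/(nR) = 231×41.1/(2.37×8.314) = 482 K.
Isothermal: T stays 482 K; PV = const ⇒ V₂ = 250 L, P₂ = 38.0 kPa.
W = nRT ln(V₂/V₁) = 2.37×8.314×482×ln(6.08) = 17100 J.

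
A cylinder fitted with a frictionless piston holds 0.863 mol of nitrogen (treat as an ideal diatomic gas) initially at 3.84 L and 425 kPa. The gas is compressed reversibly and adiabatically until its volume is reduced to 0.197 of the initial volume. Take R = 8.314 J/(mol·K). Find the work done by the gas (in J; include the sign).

-3730 J

T₁ = P₁V₁/(nR) = 425×3.84/(0.863×8.314) = 227 K.
Adiabatic: TV^(γ−1) = const ⇒ T₂ = 227×(5.08)^0.400 = 436 K; PV^γ = const ⇒ P₂ = 4130 kPa.
ΔU = nCvΔT = 0.863×20.8×(436−227) = 3730 J.
Q = 0 for an adiabatic process, so W = −ΔU = -3730 J.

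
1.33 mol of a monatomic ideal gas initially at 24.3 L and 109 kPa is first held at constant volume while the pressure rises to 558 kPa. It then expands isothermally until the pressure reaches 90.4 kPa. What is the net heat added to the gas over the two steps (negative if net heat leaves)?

T₁ = P₁V₁/(nR) = 109×24.3/(1.33×8.314) = 240 K.
Step 1 — Isochoric: V stays 24.3 L; P/T = const ⇒ T₂ = 1230 K, P₂ = 558 kPa.
W = 0 (no volume change).
ΔU = nCvΔT = 1.33×12.5×(1230−240) = 16400 J.
Q = ΔU = 16400 J.
State after step 1: P = 558 kPa, V = 24.3 L, T = 1230 K.
Step 2 — Isothermal: T stays 1230 K; PV = const ⇒ V₂ = 150 L, P₂ = 90.4 kPa.
ΔU = 0 (ideal gas, T constant).
W = nRT ln(V₂/V₁) = 1.33×8.314×1230×ln(6.17) = 24700 J.
Q = ΔU + W = 24700 J.
Net over both steps: W = 24700 J, Q = 41000 J, ΔU = 16400 J.

41000 J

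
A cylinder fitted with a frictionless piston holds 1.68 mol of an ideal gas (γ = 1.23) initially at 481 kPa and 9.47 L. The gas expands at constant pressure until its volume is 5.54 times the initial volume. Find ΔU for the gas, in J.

T₁ = P₁V₁/(nR) = 481×9.47/(1.68×8.314) = 326 K.
Isobaric: P stays 481 kPa; V/T = const ⇒ T₂ = 1810 K, V₂ = 52.5 L.
For an ideal gas ΔU = nCvΔT with Cv = R/(γ−1) = 36.1 J/(mol·K).
ΔU = 1.68×36.1×(1810−326) = 89900 J.

89900 J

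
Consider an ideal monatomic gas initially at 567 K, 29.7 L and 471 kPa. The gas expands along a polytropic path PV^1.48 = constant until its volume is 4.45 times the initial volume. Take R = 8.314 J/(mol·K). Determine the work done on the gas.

n = P₁V₁/(RT₁) = 471×29.7/(8.314×567) = 2.97 mol.
Polytropic n=1.48: T₂ = T₁(V₁/V₂)^(n−1) = 567×(0.225)^0.48 = 277 K; P₂ = P₁(V₁/V₂)^n = 51.7 kPa.
W = (P₁V₁−P₂V₂)/(n−1) = (471×29.7−51.7×132)/0.48 = 14900 J.
Work done on the gas = −W_by = -14900 J.

-14900 J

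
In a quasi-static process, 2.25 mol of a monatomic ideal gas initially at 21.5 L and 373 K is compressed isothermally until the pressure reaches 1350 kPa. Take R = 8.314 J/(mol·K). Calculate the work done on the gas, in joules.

9950 J

P₁ = nRT₁/V₁ = 2.25×8.314×373/21.5 = 325 kPa.
Isothermal: T stays 373 K; PV = const ⇒ V₂ = 5.17 L, P₂ = 1350 kPa.
W = nRT ln(V₂/V₁) = 2.25×8.314×373×ln(0.240) = -9950 J.
Work done on the gas = −W_by = 9950 J.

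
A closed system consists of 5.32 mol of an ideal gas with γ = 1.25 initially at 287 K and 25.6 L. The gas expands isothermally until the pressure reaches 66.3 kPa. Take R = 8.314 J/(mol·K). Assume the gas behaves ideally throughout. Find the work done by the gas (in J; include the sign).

25500 J

P₁ = nRT₁/V₁ = 5.32×8.314×287/25.6 = 496 kPa.
Isothermal: T stays 287 K; PV = const ⇒ V₂ = 191 L, P₂ = 66.3 kPa.
W = nRT ln(V₂/V₁) = 5.32×8.314×287×ln(7.48) = 25500 J.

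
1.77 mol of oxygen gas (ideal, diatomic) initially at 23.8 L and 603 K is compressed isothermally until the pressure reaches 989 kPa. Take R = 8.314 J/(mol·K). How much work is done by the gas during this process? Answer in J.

-8660 J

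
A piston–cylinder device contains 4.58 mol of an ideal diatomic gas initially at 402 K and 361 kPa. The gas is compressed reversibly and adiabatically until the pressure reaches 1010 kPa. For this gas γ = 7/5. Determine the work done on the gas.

13100 J

V₁ = nRT₁/P₁ = 4.58×8.314×402/361 = 42.4 L.
Adiabatic: T₂/T₁ = (P₂/P₁)^((γ−1)/γ) ⇒ T₂ = 402×(2.80)^0.286 = 539 K; V₂ = 20.3 L.
ΔU = nCvΔT = 4.58×20.8×(539−402) = 13100 J.
Q = 0 for an adiabatic process, so W = −ΔU = -13100 J.
Work done on the gas = −W_by = 13100 J.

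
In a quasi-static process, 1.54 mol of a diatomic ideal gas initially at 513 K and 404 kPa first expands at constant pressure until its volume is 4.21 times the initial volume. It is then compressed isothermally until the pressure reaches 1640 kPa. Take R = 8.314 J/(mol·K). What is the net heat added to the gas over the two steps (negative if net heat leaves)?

V₁ = nRT₁/P₁ = 1.54×8.314×513/404 = 16.3 L.
Step 1 — Isobaric: P stays 404 kPa; V/T = const ⇒ T₂ = 2160 K, V₂ = 68.4 L.
W = PΔV = 404×(68.4−16.3) kPa·L = 21100 J.
ΔU = nCvΔT = 1.54×20.8×(2160−513) = 52700 J.
Q = ΔU + W = nCpΔT = 73800 J.
State after step 1: P = 404 kPa, V = 68.4 L, T = 2160 K.
Step 2 — Isothermal: T stays 2160 K; PV = const ⇒ V₂ = 16.9 L, P₂ = 1640 kPa.
ΔU = 0 (ideal gas, T constant).
W = nRT ln(V₂/V₁) = 1.54×8.314×2160×ln(0.246) = -38700 J.
Q = ΔU + W = -38700 J.
Net over both steps: W = -17700 J, Q = 35100 J, ΔU = 52700 J.

35100 J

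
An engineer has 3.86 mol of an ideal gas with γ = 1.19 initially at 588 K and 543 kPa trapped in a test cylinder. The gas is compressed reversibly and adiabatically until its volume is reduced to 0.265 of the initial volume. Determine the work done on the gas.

V₁ = nRT₁/P₁ = 3.86×8.314×588/543 = 34.8 L.
Adiabatic: TV^(γ−1) = const ⇒ T₂ = 588×(3.77)^0.190 = 757 K; PV^γ = const ⇒ P₂ = 2640 kPa.
ΔU = nCvΔT = 3.86×43.8×(757−588) = 28500 J.
Q = 0 for an adiabatic process, so W = −ΔU = -28500 J.
Work done on the gas = −W_by = 28500 J.

28500 J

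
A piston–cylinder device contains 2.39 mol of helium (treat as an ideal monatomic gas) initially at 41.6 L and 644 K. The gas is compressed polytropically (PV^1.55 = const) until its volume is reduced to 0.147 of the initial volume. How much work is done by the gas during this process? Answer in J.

P₁ = nRT₁/V₁ = 2.39×8.314×644/41.6 = 308 kPa.
Polytropic n=1.55: T₂ = T₁(V₁/V₂)^(n−1) = 644×(6.80)^0.55 = 1850 K; P₂ = P₁(V₁/V₂)^n = 6010 kPa.
W = (P₁V₁−P₂V₂)/(n−1) = (308×41.6−6010×6.12)/0.55 = -43500 J.

-43500 J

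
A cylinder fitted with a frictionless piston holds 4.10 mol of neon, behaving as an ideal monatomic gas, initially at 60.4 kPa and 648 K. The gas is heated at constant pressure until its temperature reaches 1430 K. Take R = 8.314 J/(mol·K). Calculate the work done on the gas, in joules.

-26700 J

V₁ = nRT₁/P₁ = 4.10×8.314×648/60.4 = 366 L.
Isobaric: P stays 60.4 kPa; V/T = const ⇒ T₂ = 1430 K, V₂ = 807 L.
W = PΔV = 60.4×(807−366) kPa·L = 26700 J.
Work done on the gas = −W_by = -26700 J.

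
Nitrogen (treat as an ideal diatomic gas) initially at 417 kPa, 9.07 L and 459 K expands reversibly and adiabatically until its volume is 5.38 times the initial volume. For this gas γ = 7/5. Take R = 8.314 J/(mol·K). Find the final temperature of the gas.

234 K

Adiabatic: TV^(γ−1) = const ⇒ T₂ = 459×(0.186)^0.400 = 234 K; PV^γ = const ⇒ P₂ = 39.5 kPa.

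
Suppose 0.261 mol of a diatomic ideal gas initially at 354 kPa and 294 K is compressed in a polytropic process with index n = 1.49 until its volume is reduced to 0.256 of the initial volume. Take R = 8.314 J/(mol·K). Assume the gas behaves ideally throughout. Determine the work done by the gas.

V₁ = nRT₁/P₁ = 0.261×8.314×294/354 = 1.80 L.
Polytropic n=1.49: T₂ = T₁(V₁/V₂)^(n−1) = 294×(3.91)^0.49 = 573 K; P₂ = P₁(V₁/V₂)^n = 2700 kPa.
W = (P₁V₁−P₂V₂)/(n−1) = (354×1.80−2700×0.461)/0.49 = -1240 J.

-1240 J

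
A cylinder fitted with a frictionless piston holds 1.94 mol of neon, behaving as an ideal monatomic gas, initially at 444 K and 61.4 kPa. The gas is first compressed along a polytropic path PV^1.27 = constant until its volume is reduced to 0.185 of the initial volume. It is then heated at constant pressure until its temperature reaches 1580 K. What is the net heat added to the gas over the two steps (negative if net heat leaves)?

26400 J

V₁ = nRT₁/P₁ = 1.94×8.314×444/61.4 = 117 L.
Step 1 — Polytropic n=1.27: T₂ = T₁(V₁/V₂)^(n−1) = 444×(5.41)^0.27 = 700 K; P₂ = P₁(V₁/V₂)^n = 523 kPa.
W = (P₁V₁−P₂V₂)/(n−1) = (61.4×117−523×21.6)/0.27 = -15300 J.
ΔU = nCvΔT = 1.94×12.5×(700−444) = 6200 J.
Q = ΔU + W = -9110 J.
State after step 1: P = 523 kPa, V = 21.6 L, T = 700 K.
Step 2 — Isobaric: P stays 523 kPa; V/T = const ⇒ T₂ = 1580 K, V₂ = 48.7 L.
W = PΔV = 523×(48.7−21.6) kPa·L = 14200 J.
ΔU = nCvΔT = 1.94×12.5×(1580−700) = 21300 J.
Q = ΔU + W = nCpΔT = 35500 J.
Net over both steps: W = -1120 J, Q = 26400 J, ΔU = 27500 J.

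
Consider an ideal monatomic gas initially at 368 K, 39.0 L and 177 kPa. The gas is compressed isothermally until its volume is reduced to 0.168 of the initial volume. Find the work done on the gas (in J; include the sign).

n = P₁V₁/(RT₁) = 177×39.0/(8.314×368) = 2.26 mol.
Isothermal: T stays 368 K; PV = const ⇒ V₂ = 6.55 L, P₂ = 1050 kPa.
W = nRT ln(V₂/V₁) = 2.26×8.314×368×ln(0.168) = -12300 J.
Work done on the gas = −W_by = 12300 J.

12300 J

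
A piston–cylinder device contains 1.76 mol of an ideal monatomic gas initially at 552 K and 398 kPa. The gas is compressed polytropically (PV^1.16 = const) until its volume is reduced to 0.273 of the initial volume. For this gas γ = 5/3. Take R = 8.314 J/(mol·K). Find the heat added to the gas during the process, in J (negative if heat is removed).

-8860 J

V₁ = nRT₁/P₁ = 1.76×8.314×552/398 = 20.3 L.
Polytropic n=1.16: T₂ = T₁(V₁/V₂)^(n−1) = 552×(3.66)^0.16 = 679 K; P₂ = P₁(V₁/V₂)^n = 1790 kPa.
W = (P₁V₁−P₂V₂)/(n−1) = (398×20.3−1790×5.54)/0.16 = -11700 J.
ΔU = nCvΔT = 1.76×12.5×(679−552) = 2800 J.
Q = ΔU + W = -8860 J.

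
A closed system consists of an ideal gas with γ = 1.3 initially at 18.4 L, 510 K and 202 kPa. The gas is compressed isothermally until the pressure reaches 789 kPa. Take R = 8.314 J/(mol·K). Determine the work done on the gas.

5060 J

n = P₁V₁/(RT₁) = 202×18.4/(8.314×510) = 0.877 mol.
Isothermal: T stays 510 K; PV = const ⇒ V₂ = 4.71 L, P₂ = 789 kPa.
W = nRT ln(V₂/V₁) = 0.877×8.314×510×ln(0.256) = -5060 J.
Work done on the gas = −W_by = 5060 J.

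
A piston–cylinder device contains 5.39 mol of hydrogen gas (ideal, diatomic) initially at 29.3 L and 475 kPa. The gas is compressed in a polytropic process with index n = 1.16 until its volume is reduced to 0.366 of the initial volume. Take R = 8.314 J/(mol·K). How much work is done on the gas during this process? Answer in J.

T₁ = P₁V₁/(nR) = 475×29.3/(5.39×8.314) = 311 K.
Polytropic n=1.16: T₂ = T₁(V₁/V₂)^(n−1) = 311×(2.73)^0.16 = 365 K; P₂ = P₁(V₁/V₂)^n = 1520 kPa.
W = (P₁V₁−P₂V₂)/(n−1) = (475×29.3−1520×10.7)/0.16 = -15200 J.
Work done on the gas = −W_by = 15200 J.

15200 J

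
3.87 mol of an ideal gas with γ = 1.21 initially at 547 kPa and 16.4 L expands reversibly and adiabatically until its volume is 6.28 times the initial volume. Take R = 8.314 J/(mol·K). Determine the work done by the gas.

T₁ = P₁V₁/(nR) = 547×16.4/(3.87×8.314) = 279 K.
Adiabatic: TV^(γ−1) = const ⇒ T₂ = 279×(0.159)^0.210 = 190 K; PV^γ = const ⇒ P₂ = 59.2 kPa.
ΔU = nCvΔT = 3.87×39.6×(190−279) = -13700 J.
Q = 0 for an adiabatic process, so W = −ΔU = 13700 J.

13700 J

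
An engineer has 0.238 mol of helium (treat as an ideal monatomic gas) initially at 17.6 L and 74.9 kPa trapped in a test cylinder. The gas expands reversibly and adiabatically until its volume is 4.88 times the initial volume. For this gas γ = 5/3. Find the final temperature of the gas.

232 K

T₁ = P₁V₁/(nR) = 74.9×17.6/(0.238×8.314) = 666 K.
Adiabatic: TV^(γ−1) = const ⇒ T₂ = 666×(0.205)^0.667 = 232 K; PV^γ = const ⇒ P₂ = 5.33 kPa.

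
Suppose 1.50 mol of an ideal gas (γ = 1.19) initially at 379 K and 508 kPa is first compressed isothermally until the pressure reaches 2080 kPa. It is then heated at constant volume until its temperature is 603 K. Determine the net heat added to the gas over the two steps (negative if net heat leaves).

V₁ = nRT₁/P₁ = 1.50×8.314×379/508 = 9.30 L.
Step 1 — Isothermal: T stays 379 K; PV = const ⇒ V₂ = 2.27 L, P₂ = 2080 kPa.
ΔU = 0 (ideal gas, T constant).
W = nRT ln(V₂/V₁) = 1.50×8.314×379×ln(0.244) = -6660 J.
Q = ΔU + W = -6660 J.
State after step 1: P = 2080 kPa, V = 2.27 L, T = 379 K.
Step 2 — Isochoric: V stays 2.27 L; P/T = const ⇒ T₂ = 603 K, P₂ = 3310 kPa.
W = 0 (no volume change).
ΔU = nCvΔT = 1.50×43.8×(603−379) = 14700 J.
Q = ΔU = 14700 J.
Net over both steps: W = -6660 J, Q = 8040 J, ΔU = 14700 J.

8040 J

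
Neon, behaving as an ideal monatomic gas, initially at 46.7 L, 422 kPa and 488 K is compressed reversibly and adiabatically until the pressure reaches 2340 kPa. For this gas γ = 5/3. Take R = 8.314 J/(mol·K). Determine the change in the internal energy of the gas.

29100 J

n = P₁V₁/(RT₁) = 422×46.7/(8.314×488) = 4.86 mol.
Adiabatic: T₂/T₁ = (P₂/P₁)^((γ−1)/γ) ⇒ T₂ = 488×(5.55)^0.400 = 968 K; V₂ = 16.7 L.
For an ideal gas ΔU = nCvΔT with Cv = (3/2)R = 12.5 J/(mol·K).
ΔU = 4.86×12.5×(968−488) = 29100 J.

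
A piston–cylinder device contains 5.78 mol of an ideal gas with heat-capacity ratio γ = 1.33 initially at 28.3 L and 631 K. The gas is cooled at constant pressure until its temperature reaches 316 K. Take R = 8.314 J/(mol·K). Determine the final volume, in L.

P₁ = nRT₁/V₁ = 5.78×8.314×631/28.3 = 1070 kPa.
Isobaric: P stays 1070 kPa; V/T = const ⇒ T₂ = 316 K, V₂ = 14.2 L.

14.2 L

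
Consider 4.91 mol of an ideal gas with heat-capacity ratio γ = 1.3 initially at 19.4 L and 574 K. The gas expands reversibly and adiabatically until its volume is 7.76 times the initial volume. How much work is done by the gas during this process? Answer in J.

35900 J

P₁ = nRT₁/V₁ = 4.91×8.314×574/19.4 = 1210 kPa.
Adiabatic: TV^(γ−1) = const ⇒ T₂ = 574×(0.129)^0.300 = 310 K; PV^γ = const ⇒ P₂ = 84.2 kPa.
ΔU = nCvΔT = 4.91×27.7×(310−574) = -35900 J.
Q = 0 for an adiabatic process, so W = −ΔU = 35900 J.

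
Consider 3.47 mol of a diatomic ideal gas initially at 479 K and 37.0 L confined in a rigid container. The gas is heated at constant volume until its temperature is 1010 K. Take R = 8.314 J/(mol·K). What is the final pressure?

P₁ = nRT₁/V₁ = 3.47×8.314×479/37.0 = 373 kPa.
Isochoric: V stays 37.0 L; P/T = const ⇒ T₂ = 1010 K, P₂ = 788 kPa.

788 kPa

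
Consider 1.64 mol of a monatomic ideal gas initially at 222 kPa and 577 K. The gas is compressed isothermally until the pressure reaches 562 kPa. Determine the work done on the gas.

7310 J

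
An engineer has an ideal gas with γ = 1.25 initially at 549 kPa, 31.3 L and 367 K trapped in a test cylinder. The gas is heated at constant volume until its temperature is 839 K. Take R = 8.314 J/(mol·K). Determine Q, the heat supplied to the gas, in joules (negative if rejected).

88400 J

n = P₁V₁/(RT₁) = 549×31.3/(8.314×367) = 5.63 mol.
Isochoric: V stays 31.3 L; P/T = const ⇒ T₂ = 839 K, P₂ = 1260 kPa.
W = 0 (no volume change).
ΔU = nCvΔT = 5.63×33.3×(839−367) = 88400 J.
Q = ΔU = 88400 J.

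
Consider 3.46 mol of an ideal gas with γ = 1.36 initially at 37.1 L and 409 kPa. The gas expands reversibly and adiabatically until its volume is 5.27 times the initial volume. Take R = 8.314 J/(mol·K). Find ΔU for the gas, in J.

T₁ = P₁V₁/(nR) = 409×37.1/(3.46×8.314) = 527 K.
Adiabatic: TV^(γ−1) = const ⇒ T₂ = 527×(0.190)^0.360 = 290 K; PV^γ = const ⇒ P₂ = 42.7 kPa.
For an ideal gas ΔU = nCvΔT with Cv = R/(γ−1) = 23.1 J/(mol·K).
ΔU = 3.46×23.1×(290−527) = -19000 J.

-19000 J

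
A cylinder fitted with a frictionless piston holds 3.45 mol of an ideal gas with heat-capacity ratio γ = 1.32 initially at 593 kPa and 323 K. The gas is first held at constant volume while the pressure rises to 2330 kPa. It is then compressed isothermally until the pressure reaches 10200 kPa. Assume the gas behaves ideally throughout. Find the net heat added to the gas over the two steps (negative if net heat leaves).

V₁ = nRT₁/P₁ = 3.45×8.314×323/593 = 15.6 L.
Step 1 — Isochoric: V stays 15.6 L; P/T = const ⇒ T₂ = 1270 K, P₂ = 2330 kPa.
W = 0 (no volume change).
ΔU = nCvΔT = 3.45×26.0×(1270−323) = 84800 J.
Q = ΔU = 84800 J.
State after step 1: P = 2330 kPa, V = 15.6 L, T = 1270 K.
Step 2 — Isothermal: T stays 1270 K; PV = const ⇒ V₂ = 3.57 L, P₂ = 10200 kPa.
ΔU = 0 (ideal gas, T constant).
W = nRT ln(V₂/V₁) = 3.45×8.314×1270×ln(0.228) = -53700 J.
Q = ΔU + W = -53700 J.
Net over both steps: W = -53700 J, Q = 31100 J, ΔU = 84800 J.

31100 J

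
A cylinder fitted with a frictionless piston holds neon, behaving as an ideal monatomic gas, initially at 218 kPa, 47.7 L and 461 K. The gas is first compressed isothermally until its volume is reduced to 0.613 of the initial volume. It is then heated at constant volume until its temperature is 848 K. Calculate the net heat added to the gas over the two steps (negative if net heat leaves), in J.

8010 J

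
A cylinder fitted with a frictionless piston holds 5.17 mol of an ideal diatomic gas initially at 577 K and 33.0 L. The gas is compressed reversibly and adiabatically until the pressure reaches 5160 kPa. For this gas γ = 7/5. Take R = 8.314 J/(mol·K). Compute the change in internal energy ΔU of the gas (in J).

45500 J

P₁ = nRT₁/V₁ = 5.17×8.314×577/33.0 = 752 kPa.
Adiabatic: T₂/T₁ = (P₂/P₁)^((γ−1)/γ) ⇒ T₂ = 577×(6.87)^0.286 = 1000 K; V₂ = 8.33 L.
For an ideal gas ΔU = nCvΔT with Cv = (5/2)R = 20.8 J/(mol·K).
ΔU = 5.17×20.8×(1000−577) = 45500 J.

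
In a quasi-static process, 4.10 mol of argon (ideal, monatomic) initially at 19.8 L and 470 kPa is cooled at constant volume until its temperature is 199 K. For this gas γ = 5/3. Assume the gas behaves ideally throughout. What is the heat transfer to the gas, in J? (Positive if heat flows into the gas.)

T₁ = P₁V₁/(nR) = 470×19.8/(4.10×8.314) = 273 K.
Isochoric: V stays 19.8 L; P/T = const ⇒ T₂ = 199 K, P₂ = 343 kPa.
W = 0 (no volume change).
ΔU = nCvΔT = 4.10×12.5×(199−273) = -3780 J.
Q = ΔU = -3780 J.

-3780 J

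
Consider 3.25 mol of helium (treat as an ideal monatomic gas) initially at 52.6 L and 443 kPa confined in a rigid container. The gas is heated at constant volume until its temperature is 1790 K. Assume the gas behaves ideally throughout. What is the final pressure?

920 kPa

T₁ = P₁V₁/(nR) = 443×52.6/(3.25×8.314) = 862 K.
Isochoric: V stays 52.6 L; P/T = const ⇒ T₂ = 1790 K, P₂ = 920 kPa.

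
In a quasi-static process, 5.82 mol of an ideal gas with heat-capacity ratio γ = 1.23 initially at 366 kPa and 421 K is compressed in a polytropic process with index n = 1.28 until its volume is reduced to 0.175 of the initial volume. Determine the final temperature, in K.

686 K

V₁ = nRT₁/P₁ = 5.82×8.314×421/366 = 55.7 L.
Polytropic n=1.28: T₂ = T₁(V₁/V₂)^(n−1) = 421×(5.71)^0.28 = 686 K; P₂ = P₁(V₁/V₂)^n = 3410 kPa.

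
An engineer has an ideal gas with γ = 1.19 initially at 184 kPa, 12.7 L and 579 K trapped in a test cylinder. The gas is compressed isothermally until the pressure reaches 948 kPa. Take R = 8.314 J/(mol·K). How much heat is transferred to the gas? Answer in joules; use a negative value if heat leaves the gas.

-3830 J

n = P₁V₁/(RT₁) = 184×12.7/(8.314×579) = 0.485 mol.
Isothermal: T stays 579 K; PV = const ⇒ V₂ = 2.46 L, P₂ = 948 kPa.
ΔU = 0 (ideal gas, T constant).
W = nRT ln(V₂/V₁) = 0.485×8.314×579×ln(0.194) = -3830 J.
Q = ΔU + W = -3830 J.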